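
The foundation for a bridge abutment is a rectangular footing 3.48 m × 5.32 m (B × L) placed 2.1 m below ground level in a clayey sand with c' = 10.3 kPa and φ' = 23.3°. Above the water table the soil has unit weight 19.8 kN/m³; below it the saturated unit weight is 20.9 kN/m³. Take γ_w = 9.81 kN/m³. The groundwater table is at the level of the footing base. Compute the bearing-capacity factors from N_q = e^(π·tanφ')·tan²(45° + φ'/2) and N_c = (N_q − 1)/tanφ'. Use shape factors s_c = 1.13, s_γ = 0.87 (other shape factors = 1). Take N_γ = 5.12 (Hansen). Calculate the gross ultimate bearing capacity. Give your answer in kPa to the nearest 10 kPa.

q_ult ≈ 670 kPa

tan23.3° = 0.4307, so N_q = e^(π×0.4307)·tan²(56.65°) = 3.869 × 2.309 = 8.93.
N_c = (8.93 − 1)/tan23.3° = 18.42.
q = γ·D_f = 19.8 × 2.1 = 41.58 kPa.
For the ½γBN_γ term take γ' = 20.9 − 9.81 = 11.09 kN/m³ (soil below base is submerged).
c·N_c·s_c = 10.3 × 18.419 × 1.13 = 214.38 kPa
q·N_q = 41.58 × 8.9325 = 371.41 kPa
0.5·γ·B·N_γ·s_γ = 0.5 × 11.09 × 3.48 × 5.12 × 0.87 = 85.955 kPa
q_ult = 214.38 + 371.41 + 85.955 = 671.75 kPa.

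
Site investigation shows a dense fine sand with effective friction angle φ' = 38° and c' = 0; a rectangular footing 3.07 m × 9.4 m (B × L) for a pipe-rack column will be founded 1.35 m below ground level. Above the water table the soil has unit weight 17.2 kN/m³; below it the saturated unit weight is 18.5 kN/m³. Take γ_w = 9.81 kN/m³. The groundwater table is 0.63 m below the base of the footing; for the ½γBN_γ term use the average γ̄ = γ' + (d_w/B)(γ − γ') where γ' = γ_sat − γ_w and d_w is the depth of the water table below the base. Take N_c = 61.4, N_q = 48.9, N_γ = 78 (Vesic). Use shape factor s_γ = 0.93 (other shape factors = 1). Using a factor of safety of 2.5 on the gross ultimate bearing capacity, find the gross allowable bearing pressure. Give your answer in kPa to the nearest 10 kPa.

q_all ≈ 920 kPa

q = γ·D_f = 17.2 × 1.35 = 23.22 kPa.
γ' = 8.69 kN/m³; averaging over the depth B below the base, γ̄ = γ' + (d_w/B)(γ − γ') = 10.436 kN/m³.
q·N_q = 23.22 × 48.9 = 1135.5 kPa
0.5·γ·B·N_γ·s_γ = 0.5 × 10.436 × 3.07 × 78 × 0.93 = 1162.1 kPa
q_ult = 1135.5 + 1162.1 = 2297.5 kPa.
q_all = 2297.5 / 2.5 = 919.01 kPa.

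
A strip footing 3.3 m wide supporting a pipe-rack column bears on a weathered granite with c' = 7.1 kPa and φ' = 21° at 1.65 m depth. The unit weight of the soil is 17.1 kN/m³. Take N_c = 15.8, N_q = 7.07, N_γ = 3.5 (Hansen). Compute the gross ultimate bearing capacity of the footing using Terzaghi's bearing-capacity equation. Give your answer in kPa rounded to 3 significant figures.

Effective surcharge at the founding depth q = γ·D_f = 17.1 × 1.65 = 28.215 kPa.
q_ult = c·N_c + q·N_q + 0.5·γ·B·N_γ
     = 7.1 × 15.8 + 28.215 × 7.07 + 0.5 × 17.1 × 3.3 × 3.5
     = 112.18 + 199.48 + 98.752 = 410.41 kPa.

q_ult ≈ 410 kPa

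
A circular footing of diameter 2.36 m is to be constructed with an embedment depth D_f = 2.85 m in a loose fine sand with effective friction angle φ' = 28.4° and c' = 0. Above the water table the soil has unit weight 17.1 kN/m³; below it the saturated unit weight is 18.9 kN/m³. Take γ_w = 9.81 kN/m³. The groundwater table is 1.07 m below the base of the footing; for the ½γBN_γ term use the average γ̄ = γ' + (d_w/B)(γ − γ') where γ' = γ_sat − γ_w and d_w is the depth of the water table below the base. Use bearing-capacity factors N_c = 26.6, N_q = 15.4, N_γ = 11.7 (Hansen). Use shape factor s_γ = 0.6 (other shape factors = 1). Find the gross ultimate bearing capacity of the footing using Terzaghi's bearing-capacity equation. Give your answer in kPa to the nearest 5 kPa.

q = γ·D_f = 17.1 × 2.85 = 48.735 kPa.
γ' = 9.09 kN/m³; averaging over the depth B below the base, γ̄ = γ' + (d_w/B)(γ − γ') = 12.722 kN/m³.
q·N_q = 48.735 × 15.4 = 750.52 kPa
0.5·γ·B·N_γ·s_γ = 0.5 × 12.722 × 2.36 × 11.7 × 0.6 = 105.38 kPa
q_ult = 750.52 + 105.38 = 855.9 kPa.

q_ult ≈ 855 kPa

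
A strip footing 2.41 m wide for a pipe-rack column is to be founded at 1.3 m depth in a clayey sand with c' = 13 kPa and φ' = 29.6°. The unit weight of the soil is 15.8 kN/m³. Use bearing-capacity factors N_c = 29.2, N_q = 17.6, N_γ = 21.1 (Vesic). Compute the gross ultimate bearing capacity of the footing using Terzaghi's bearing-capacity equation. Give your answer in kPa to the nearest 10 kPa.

q_ult ≈ 1140 kPa

q = γ·D_f = 15.8 × 1.3 = 20.54 kPa.
c·N_c = 13 × 29.2 = 379.6 kPa
q·N_q = 20.54 × 17.6 = 361.5 kPa
0.5·γ·B·N_γ = 0.5 × 15.8 × 2.41 × 21.1 = 401.72 kPa
q_ult = 379.6 + 361.5 + 401.72 = 1142.8 kPa.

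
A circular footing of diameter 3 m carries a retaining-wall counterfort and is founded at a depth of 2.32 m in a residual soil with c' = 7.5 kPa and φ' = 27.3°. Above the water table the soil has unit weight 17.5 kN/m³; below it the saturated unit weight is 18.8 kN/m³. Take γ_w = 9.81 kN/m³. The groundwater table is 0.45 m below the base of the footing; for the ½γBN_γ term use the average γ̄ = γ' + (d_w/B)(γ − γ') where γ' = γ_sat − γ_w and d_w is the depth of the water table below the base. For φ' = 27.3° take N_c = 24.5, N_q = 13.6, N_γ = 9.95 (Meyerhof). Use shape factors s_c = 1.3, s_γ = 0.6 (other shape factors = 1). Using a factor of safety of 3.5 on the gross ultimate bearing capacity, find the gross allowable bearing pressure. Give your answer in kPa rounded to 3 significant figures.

q = γ·D_f = 17.5 × 2.32 = 40.6 kPa.
γ' = 8.99 kN/m³; averaging over the depth B below the base, γ̄ = γ' + (d_w/B)(γ − γ') = 10.267 kN/m³.
c·N_c·s_c = 7.5 × 24.5 × 1.3 = 238.88 kPa
q·N_q = 40.6 × 13.6 = 552.16 kPa
0.5·γ·B·N_γ·s_γ = 0.5 × 10.267 × 3 × 9.95 × 0.6 = 91.937 kPa
q_ult = 238.88 + 552.16 + 91.937 = 882.97 kPa.
q_all = 882.97 / 3.5 = 252.28 kPa.

q_all ≈ 252 kPa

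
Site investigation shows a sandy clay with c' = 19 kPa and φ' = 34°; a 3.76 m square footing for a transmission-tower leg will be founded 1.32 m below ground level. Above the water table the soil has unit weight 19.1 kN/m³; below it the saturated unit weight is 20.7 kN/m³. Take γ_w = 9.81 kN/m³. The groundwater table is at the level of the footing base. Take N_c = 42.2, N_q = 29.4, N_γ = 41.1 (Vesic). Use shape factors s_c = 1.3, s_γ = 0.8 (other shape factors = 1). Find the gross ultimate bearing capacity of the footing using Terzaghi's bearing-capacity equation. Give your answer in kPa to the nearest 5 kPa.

q_ult ≈ 2455 kPa

q = γ·D_f = 19.1 × 1.32 = 25.212 kPa.
For the ½γBN_γ term take γ' = 20.7 − 9.81 = 10.89 kN/m³ (soil below base is submerged).
c·N_c·s_c = 19 × 42.2 × 1.3 = 1042.3 kPa
q·N_q = 25.212 × 29.4 = 741.23 kPa
0.5·γ·B·N_γ·s_γ = 0.5 × 10.89 × 3.76 × 41.1 × 0.8 = 673.16 kPa
q_ult = 1042.3 + 741.23 + 673.16 = 2456.7 kPa.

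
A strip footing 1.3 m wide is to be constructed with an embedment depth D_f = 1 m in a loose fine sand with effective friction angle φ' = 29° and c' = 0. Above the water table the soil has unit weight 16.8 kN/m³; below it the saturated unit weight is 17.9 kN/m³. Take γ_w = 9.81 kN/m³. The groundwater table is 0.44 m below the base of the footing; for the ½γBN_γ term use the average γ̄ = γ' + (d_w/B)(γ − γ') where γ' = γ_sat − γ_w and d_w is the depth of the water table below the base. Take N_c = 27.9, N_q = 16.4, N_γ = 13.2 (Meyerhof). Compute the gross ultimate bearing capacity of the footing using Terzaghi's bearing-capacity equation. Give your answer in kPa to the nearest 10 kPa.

q = γ·D_f = 16.8 × 1 = 16.8 kPa.
γ' = 8.09 kN/m³; averaging over the depth B below the base, γ̄ = γ' + (d_w/B)(γ − γ') = 11.038 kN/m³.
q·N_q = 16.8 × 16.4 = 275.52 kPa
0.5·γ·B·N_γ = 0.5 × 11.038 × 1.3 × 13.2 = 94.706 kPa
q_ult = 275.52 + 94.706 = 370.23 kPa.

q_ult ≈ 370 kPa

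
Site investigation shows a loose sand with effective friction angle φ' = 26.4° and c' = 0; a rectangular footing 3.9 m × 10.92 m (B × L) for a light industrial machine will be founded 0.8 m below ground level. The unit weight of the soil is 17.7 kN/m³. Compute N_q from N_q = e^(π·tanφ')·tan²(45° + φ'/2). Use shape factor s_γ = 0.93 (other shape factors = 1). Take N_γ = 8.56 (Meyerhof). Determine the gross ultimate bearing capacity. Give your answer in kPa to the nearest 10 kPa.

q_ult ≈ 450 kPa

tan26.4° = 0.4964, so N_q = e^(π×0.4964)·tan²(58.2°) = 4.756 × 2.601 = 12.37.
q = γ·D_f = 17.7 × 0.8 = 14.16 kPa.
q·N_q = 14.16 × 12.373 = 175.2 kPa
0.5·γ·B·N_γ·s_γ = 0.5 × 17.7 × 3.9 × 8.56 × 0.93 = 274.77 kPa
q_ult = 175.2 + 274.77 = 449.96 kPa.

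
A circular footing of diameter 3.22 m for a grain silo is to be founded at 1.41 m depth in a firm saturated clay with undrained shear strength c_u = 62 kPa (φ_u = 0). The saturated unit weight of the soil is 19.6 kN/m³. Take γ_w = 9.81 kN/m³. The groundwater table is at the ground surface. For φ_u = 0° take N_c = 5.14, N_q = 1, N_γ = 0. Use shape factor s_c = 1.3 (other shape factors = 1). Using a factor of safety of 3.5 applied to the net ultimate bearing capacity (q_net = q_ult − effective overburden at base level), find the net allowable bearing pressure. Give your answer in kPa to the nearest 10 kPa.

q_all(net) ≈ 120 kPa

γ' = 19.6 − 9.81 = 9.79 kN/m³ (submerged throughout). q = 9.79 × 1.41 = 13.804 kPa.
c·N_c·s_c = 62 × 5.14 × 1.3 = 414.28 kPa
q·N_q = 13.804 × 1 = 13.804 kPa
q_ult = 414.28 + 13.804 = 428.09 kPa.
Net ultimate: q_net = 428.09 − 13.804 = 414.28 kPa.
q_all(net) = 414.28 / 3.5 = 118.37 kPa.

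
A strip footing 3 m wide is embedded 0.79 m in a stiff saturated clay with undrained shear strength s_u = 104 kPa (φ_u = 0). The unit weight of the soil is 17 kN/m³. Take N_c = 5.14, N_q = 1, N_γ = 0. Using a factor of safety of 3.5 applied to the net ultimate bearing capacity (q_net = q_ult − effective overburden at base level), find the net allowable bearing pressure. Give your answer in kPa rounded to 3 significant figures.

q_all(net) ≈ 153 kPa

Overburden at base level: q = 17 × 0.79 = 13.43 kPa.
Cohesion term c·N_c = 104 × 5.14 = 534.56 kPa; surcharge term q·N_q = 13.43 × 1 = 13.43 kPa.
q_ult = 534.56 + 13.43 = 547.99 kPa.
Net ultimate: q_net = 547.99 − 13.43 = 534.56 kPa.
q_all(net) = 534.56 / 3.5 = 152.73 kPa.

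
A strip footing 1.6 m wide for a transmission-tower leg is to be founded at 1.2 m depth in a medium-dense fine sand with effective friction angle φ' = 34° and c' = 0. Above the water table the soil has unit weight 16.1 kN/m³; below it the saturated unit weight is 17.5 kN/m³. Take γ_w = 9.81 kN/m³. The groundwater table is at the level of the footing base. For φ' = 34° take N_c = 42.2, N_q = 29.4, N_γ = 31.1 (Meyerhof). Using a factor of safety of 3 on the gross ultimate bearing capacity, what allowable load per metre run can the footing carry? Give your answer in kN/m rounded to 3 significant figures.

≈ 405 kN/m

Effective surcharge at the founding depth q = γ·D_f = 16.1 × 1.2 = 19.32 kPa.
The water table coincides with the base, so in the self-weight term γ → γ' = 7.69 kN/m³.
q_ult = q·N_q + 0.5·γ·B·N_γ
     = 19.32 × 29.4 + 0.5 × 7.69 × 1.6 × 31.1
     = 568.01 + 191.33 = 759.34 kPa.
Gross allowable pressure q_all = 759.34 / 3 = 253.11 kPa.
Allowable wall load = q_all × B = 253.11 × 1.6 = 404.98 kN per metre run.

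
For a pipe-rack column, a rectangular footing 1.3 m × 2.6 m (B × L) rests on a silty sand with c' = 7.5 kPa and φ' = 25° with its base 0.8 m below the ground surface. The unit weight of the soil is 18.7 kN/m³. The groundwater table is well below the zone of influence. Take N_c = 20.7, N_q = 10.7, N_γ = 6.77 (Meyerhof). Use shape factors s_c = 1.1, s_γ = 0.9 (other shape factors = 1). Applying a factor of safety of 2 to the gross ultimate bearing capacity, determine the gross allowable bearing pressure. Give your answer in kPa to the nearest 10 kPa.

Overburden at base level: q = 18.7 × 0.8 = 14.96 kPa.
Cohesion term c·N_c·s_c = 7.5 × 20.7 × 1.1 = 170.78 kPa; surcharge term q·N_q = 14.96 × 10.7 = 160.07 kPa; self-weight term 0.5·γ·B·N_γ·s_γ = 0.5 × 18.7 × 1.3 × 6.77 × 0.9 = 74.06 kPa.
q_ult = 170.78 + 160.07 + 74.06 = 404.91 kPa.
q_all = q_ult / FS = 404.91 / 2 = 202.45 kPa.

q_all ≈ 200 kPa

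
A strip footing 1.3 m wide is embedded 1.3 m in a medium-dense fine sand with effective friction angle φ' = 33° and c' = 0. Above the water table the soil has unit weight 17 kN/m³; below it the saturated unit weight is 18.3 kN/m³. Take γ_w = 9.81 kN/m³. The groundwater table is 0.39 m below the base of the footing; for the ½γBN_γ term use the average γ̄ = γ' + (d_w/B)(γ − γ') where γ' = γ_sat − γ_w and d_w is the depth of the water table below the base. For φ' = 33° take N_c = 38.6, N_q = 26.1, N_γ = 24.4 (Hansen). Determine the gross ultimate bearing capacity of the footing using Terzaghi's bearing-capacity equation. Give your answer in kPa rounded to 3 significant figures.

Overburden at base level: q = 17 × 1.3 = 22.1 kPa.
The water table is 0.39 m below the base (< B = 1.3 m), so the ½γBN_γ term uses γ̄ = γ' + (d_w/B)(γ − γ') = 8.49 + (0.39/1.3)(17 − 8.49) = 11.043 kN/m³.
Surcharge term q·N_q = 22.1 × 26.1 = 576.81 kPa; self-weight term 0.5·γ·B·N_γ = 0.5 × 11.043 × 1.3 × 24.4 = 175.14 kPa.
q_ult = 576.81 + 175.14 = 751.95 kPa.

q_ult ≈ 752 kPa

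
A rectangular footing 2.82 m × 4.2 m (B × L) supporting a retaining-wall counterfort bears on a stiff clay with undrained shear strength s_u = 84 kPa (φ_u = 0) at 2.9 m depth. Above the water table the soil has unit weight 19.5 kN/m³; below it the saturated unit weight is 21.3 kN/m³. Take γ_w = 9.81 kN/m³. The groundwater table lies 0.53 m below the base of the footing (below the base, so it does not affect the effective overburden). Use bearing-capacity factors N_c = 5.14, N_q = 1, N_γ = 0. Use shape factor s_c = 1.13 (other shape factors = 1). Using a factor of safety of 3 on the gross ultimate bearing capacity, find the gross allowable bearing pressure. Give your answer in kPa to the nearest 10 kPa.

q_all ≈ 180 kPa

q = γ·D_f = 19.5 × 2.9 = 56.55 kPa.
c·N_c·s_c = 84 × 5.14 × 1.13 = 487.89 kPa
q·N_q = 56.55 × 1 = 56.55 kPa
q_ult = 487.89 + 56.55 = 544.44 kPa.
q_all = 544.44 / 3 = 181.48 kPa.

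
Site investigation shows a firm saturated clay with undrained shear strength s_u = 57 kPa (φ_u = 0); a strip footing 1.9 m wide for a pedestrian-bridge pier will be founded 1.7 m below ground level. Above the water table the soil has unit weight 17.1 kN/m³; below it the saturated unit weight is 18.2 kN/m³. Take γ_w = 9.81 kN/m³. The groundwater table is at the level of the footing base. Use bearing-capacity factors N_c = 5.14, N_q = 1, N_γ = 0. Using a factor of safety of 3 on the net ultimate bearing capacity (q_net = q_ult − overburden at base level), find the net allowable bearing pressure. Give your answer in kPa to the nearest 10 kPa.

q_all(net) ≈ 100 kPa

q = γ·D_f = 17.1 × 1.7 = 29.07 kPa.
c·N_c = 57 × 5.14 = 292.98 kPa
q·N_q = 29.07 × 1 = 29.07 kPa
q_ult = 292.98 + 29.07 = 322.05 kPa.
q_net = 322.05 − 29.07 = 292.98 kPa.
q_all(net) = 292.98 / 3 = 97.66 kPa.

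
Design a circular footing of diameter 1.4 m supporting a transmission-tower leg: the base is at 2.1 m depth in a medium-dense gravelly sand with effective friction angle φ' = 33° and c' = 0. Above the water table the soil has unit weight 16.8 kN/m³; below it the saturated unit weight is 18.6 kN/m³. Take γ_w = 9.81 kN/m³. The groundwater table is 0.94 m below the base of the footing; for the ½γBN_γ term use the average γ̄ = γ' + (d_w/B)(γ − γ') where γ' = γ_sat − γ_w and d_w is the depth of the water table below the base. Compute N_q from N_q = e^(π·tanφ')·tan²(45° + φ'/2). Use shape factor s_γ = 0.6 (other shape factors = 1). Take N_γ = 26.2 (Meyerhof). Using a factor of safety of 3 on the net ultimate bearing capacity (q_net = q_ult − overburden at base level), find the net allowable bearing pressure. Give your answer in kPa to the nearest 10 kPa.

q_all(net) ≈ 350 kPa

N_q = e^(π·tan33°)·tan²(61.5°) = 26.09.
Effective surcharge at the founding depth q = γ·D_f = 16.8 × 2.1 = 35.28 kPa.
With d_w = 0.94 m < B, γ̄ = 8.79 + (0.94/1.4) × (16.8 − 8.79) = 14.168 kN/m³.
q_ult = q·N_q + 0.5·γ·B·N_γ·s_γ
     = 35.28 × 26.092 + 0.5 × 14.168 × 1.4 × 26.2 × 0.6
     = 920.53 + 155.91 = 1076.4 kPa.
q_net = 1076.4 − 35.28 = 1041.2 kPa.
q_all(net) = 1041.2 / 3 = 347.05 kPa.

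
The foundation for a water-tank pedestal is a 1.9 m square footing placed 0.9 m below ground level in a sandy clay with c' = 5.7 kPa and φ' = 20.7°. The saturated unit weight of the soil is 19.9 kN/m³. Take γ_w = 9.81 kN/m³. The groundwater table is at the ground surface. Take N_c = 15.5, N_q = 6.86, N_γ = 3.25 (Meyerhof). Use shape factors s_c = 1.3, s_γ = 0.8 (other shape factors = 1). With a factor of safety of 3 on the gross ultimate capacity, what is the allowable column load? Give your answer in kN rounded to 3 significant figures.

P_all ≈ 243 kN

Water table at ground surface, so effective unit weight γ' = 19.9 − 9.81 = 10.09 kN/m³ is used throughout; overburden q = 10.09 × 0.9 = 9.081 kPa; the same γ' applies in the ½γBN_γ term.
Cohesion term c·N_c·s_c = 5.7 × 15.5 × 1.3 = 114.86 kPa; surcharge term q·N_q = 9.081 × 6.86 = 62.296 kPa; self-weight term 0.5·γ·B·N_γ·s_γ = 0.5 × 10.09 × 1.9 × 3.25 × 0.8 = 24.922 kPa.
q_ult = 114.86 + 62.296 + 24.922 = 202.07 kPa.
Gross allowable pressure q_all = 202.07 / 3 = 67.358 kPa.
Footing area = 3.61 m², so allowable column load = 67.358 × 3.61 = 243.16 kN.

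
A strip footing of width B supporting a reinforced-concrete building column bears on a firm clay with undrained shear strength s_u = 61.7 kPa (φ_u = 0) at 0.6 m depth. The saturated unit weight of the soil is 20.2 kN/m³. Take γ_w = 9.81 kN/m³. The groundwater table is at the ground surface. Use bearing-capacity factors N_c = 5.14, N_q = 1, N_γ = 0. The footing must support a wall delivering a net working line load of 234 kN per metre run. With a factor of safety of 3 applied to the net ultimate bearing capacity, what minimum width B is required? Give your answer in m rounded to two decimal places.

γ' = 20.2 − 9.81 = 10.39 kN/m³ (submerged throughout). q = 10.39 × 0.6 = 6.234 kPa.
c·N_c = 61.7 × 5.14 = 317.14 kPa
q·N_q = 6.234 × 1 = 6.234 kPa
q_ult = 317.14 + 6.234 = 323.37 kPa.
For φ = 0 the ½γBN_γ term vanishes, so q_ult is independent of B. q_net = 323.37 − 6.234 = 317.14 kPa; q_all(net) = 317.14/3 = 105.71 kPa.
Required width B = w / q_all(net) = 234 / 105.71 = 2.214 m.

B = 2.21 m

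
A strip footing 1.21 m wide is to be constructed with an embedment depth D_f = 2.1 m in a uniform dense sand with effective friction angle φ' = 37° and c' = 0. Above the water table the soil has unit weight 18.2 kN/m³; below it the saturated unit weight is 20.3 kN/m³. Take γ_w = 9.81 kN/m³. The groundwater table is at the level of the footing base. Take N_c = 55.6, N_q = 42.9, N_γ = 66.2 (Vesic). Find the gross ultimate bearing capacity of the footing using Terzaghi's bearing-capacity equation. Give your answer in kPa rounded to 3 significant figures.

q_ult ≈ 2060 kPa

Overburden at base level: q = 18.2 × 2.1 = 38.22 kPa.
Below the base the soil is submerged, so the ½γBN_γ term uses γ' = 20.3 − 9.81 = 10.49 kN/m³.
Surcharge term q·N_q = 38.22 × 42.9 = 1639.6 kPa; self-weight term 0.5·γ·B·N_γ = 0.5 × 10.49 × 1.21 × 66.2 = 420.13 kPa.
q_ult = 1639.6 + 420.13 = 2059.8 kPa.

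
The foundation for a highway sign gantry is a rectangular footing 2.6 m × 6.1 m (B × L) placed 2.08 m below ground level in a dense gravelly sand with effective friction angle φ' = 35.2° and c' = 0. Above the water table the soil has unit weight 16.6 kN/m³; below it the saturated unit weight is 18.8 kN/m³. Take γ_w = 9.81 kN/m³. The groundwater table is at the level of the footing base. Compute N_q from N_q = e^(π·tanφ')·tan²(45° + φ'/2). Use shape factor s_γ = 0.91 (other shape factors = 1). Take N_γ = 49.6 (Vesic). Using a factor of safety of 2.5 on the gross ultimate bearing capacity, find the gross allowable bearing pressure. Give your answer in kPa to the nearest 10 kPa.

q_all ≈ 680 kPa

N_q = e^(π·tan35.2°)·tan²(62.6°) = 34.14.
Overburden at base level: q = 16.6 × 2.08 = 34.528 kPa.
Below the base the soil is submerged, so the ½γBN_γ term uses γ' = 18.8 − 9.81 = 8.99 kN/m³.
Surcharge term q·N_q = 34.528 × 34.136 = 1178.7 kPa; self-weight term 0.5·γ·B·N_γ·s_γ = 0.5 × 8.99 × 2.6 × 49.6 × 0.91 = 527.5 kPa.
q_ult = 1178.7 + 527.5 = 1706.2 kPa.
q_all = 1706.2 / 2.5 = 682.46 kPa.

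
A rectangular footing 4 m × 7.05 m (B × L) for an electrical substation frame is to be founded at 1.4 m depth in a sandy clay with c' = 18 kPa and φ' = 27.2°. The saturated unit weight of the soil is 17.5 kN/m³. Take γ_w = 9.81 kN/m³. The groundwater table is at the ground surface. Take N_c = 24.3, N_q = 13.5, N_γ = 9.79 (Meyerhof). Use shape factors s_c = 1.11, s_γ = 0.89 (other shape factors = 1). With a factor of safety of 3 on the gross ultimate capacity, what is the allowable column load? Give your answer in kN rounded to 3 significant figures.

P_all ≈ 7190 kN

With the water table at the surface the whole profile is submerged: γ' = 17.5 − 9.81 = 7.69 kN/m³, so q = γ'·D_f = 10.766 kPa; the same γ' applies in the ½γBN_γ term.
q_ult = c·N_c·s_c + q·N_q + 0.5·γ·B·N_γ·s_γ
     = 18 × 24.3 × 1.11 + 10.766 × 13.5 + 0.5 × 7.69 × 4 × 9.79 × 0.89
     = 485.51 + 145.34 + 134.01 = 764.86 kPa.
Gross allowable pressure q_all = 764.86 / 3 = 254.95 kPa.
Footing area = 28.2 m², so allowable column load = 254.95 × 28.2 = 7189.7 kN.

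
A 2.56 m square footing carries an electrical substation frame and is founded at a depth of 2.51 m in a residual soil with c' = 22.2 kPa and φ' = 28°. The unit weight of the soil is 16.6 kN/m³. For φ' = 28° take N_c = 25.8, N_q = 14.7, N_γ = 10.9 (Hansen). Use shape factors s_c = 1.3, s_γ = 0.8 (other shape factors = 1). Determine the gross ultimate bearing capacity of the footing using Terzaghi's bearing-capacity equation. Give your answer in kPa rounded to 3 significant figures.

q_ult ≈ 1540 kPa

Overburden at base level: q = 16.6 × 2.51 = 41.666 kPa.
Cohesion term c·N_c·s_c = 22.2 × 25.8 × 1.3 = 744.59 kPa; surcharge term q·N_q = 41.666 × 14.7 = 612.49 kPa; self-weight term 0.5·γ·B·N_γ·s_γ = 0.5 × 16.6 × 2.56 × 10.9 × 0.8 = 185.28 kPa.
q_ult = 744.59 + 612.49 + 185.28 = 1542.4 kPa.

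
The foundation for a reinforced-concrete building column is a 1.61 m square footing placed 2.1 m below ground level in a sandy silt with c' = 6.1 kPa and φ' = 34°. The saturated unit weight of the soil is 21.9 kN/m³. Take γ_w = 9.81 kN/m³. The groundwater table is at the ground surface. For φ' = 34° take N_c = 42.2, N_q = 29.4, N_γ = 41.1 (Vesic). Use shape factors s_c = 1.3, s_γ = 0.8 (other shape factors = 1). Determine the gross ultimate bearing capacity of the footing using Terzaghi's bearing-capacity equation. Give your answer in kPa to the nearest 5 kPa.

q_ult ≈ 1400 kPa

With the water table at the surface the whole profile is submerged: γ' = 21.9 − 9.81 = 12.09 kN/m³, so q = γ'·D_f = 25.389 kPa; the same γ' applies in the ½γBN_γ term.
q_ult = c·N_c·s_c + q·N_q + 0.5·γ·B·N_γ·s_γ
     = 6.1 × 42.2 × 1.3 + 25.389 × 29.4 + 0.5 × 12.09 × 1.61 × 41.1 × 0.8
     = 334.65 + 746.44 + 320 = 1401.1 kPa.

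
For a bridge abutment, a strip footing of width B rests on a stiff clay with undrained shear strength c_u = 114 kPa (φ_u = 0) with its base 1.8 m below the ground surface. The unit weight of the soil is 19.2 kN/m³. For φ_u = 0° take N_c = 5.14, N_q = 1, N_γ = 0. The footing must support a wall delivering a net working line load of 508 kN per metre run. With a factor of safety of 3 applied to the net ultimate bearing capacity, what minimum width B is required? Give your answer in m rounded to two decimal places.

B = 2.60 m

Effective surcharge at the founding depth q = γ·D_f = 19.2 × 1.8 = 34.56 kPa.
q_ult = c·N_c + q·N_q
     = 114 × 5.14 + 34.56 × 1
     = 585.96 + 34.56 = 620.52 kPa.
For φ = 0 the ½γBN_γ term vanishes, so q_ult is independent of B. q_net = 620.52 − 34.56 = 585.96 kPa; q_all(net) = 585.96/3 = 195.32 kPa.
Required width B = w / q_all(net) = 508 / 195.32 = 2.601 m.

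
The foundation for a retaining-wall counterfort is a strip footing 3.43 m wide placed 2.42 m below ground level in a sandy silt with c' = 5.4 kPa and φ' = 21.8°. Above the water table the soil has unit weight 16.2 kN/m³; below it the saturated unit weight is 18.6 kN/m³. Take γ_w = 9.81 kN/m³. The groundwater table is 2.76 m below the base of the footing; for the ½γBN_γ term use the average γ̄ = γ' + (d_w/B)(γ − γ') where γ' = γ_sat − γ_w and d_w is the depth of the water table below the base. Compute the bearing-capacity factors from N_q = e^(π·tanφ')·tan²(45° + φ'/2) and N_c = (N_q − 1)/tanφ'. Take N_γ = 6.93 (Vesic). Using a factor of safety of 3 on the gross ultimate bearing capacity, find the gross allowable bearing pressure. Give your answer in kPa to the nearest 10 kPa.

q_all ≈ 190 kPa

N_q = e^(π·tan21.8°)·tan²(55.9°) = 7.66; N_c = (N_q − 1)/tanφ' = 16.66.
Effective surcharge at the founding depth q = γ·D_f = 16.2 × 2.42 = 39.204 kPa.
With d_w = 2.76 m < B, γ̄ = 8.79 + (2.76/3.43) × (16.2 − 8.79) = 14.753 kN/m³.
q_ult = c·N_c + q·N_q + 0.5·γ·B·N_γ
     = 5.4 × 16.662 + 39.204 × 7.6642 + 0.5 × 14.753 × 3.43 × 6.93
     = 89.974 + 300.47 + 175.33 = 565.78 kPa.
q_all = 565.78 / 3 = 188.59 kPa.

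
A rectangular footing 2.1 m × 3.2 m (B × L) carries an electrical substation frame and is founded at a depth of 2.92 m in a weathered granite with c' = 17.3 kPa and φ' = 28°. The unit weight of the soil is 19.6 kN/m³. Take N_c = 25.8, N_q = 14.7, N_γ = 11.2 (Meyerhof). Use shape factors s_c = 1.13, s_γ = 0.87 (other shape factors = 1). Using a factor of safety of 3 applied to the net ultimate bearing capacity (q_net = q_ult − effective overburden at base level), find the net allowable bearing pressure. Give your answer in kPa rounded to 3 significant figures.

Effective surcharge at the founding depth q = γ·D_f = 19.6 × 2.92 = 57.232 kPa.
q_ult = c·N_c·s_c + q·N_q + 0.5·γ·B·N_γ·s_γ
     = 17.3 × 25.8 × 1.13 + 57.232 × 14.7 + 0.5 × 19.6 × 2.1 × 11.2 × 0.87
     = 504.36 + 841.31 + 200.53 = 1546.2 kPa.
Net ultimate: q_net = 1546.2 − 57.232 = 1489 kPa.
q_all(net) = 1489 / 3 = 496.32 kPa.

q_all(net) ≈ 496 kPa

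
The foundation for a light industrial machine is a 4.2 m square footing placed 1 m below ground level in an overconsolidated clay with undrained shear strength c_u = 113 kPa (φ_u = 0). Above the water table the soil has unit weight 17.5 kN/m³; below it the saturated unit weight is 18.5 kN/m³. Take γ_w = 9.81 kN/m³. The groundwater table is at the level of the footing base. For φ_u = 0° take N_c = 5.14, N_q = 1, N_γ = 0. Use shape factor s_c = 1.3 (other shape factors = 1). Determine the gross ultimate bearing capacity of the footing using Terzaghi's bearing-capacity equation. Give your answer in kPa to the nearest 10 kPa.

q_ult ≈ 770 kPa

Effective surcharge at the founding depth q = γ·D_f = 17.5 × 1 = 17.5 kPa.
q_ult = c·N_c·s_c + q·N_q
     = 113 × 5.14 × 1.3 + 17.5 × 1
     = 755.07 + 17.5 = 772.57 kPa.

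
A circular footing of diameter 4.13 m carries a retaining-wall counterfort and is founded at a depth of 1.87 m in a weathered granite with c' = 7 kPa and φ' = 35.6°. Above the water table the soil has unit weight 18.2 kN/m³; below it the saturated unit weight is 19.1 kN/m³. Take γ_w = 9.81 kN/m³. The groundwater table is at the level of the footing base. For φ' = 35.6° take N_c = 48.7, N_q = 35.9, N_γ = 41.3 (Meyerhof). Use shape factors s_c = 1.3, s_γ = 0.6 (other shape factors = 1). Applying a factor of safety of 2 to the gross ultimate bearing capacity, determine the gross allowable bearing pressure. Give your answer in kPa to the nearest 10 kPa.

Effective surcharge at the founding depth q = γ·D_f = 18.2 × 1.87 = 34.034 kPa.
The water table coincides with the base, so in the self-weight term γ → γ' = 9.29 kN/m³.
q_ult = c·N_c·s_c + q·N_q + 0.5·γ·B·N_γ·s_γ
     = 7 × 48.7 × 1.3 + 34.034 × 35.9 + 0.5 × 9.29 × 4.13 × 41.3 × 0.6
     = 443.17 + 1221.8 + 475.38 = 2140.4 kPa.
q_all = q_ult / FS = 2140.4 / 2 = 1070.2 kPa.

q_all ≈ 1070 kPa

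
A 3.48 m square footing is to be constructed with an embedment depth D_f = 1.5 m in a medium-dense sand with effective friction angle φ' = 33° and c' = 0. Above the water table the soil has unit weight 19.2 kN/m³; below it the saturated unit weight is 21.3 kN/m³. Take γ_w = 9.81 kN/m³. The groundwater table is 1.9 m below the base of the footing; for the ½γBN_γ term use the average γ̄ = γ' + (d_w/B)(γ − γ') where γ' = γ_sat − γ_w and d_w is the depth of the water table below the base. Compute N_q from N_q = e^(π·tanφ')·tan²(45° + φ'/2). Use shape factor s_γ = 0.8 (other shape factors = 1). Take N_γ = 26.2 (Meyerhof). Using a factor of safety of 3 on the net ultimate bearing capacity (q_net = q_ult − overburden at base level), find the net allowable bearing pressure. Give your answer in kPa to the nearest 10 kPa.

N_q = e^(π·tan33°)·tan²(61.5°) = 26.09.
Effective surcharge at the founding depth q = γ·D_f = 19.2 × 1.5 = 28.8 kPa.
With d_w = 1.9 m < B, γ̄ = 11.49 + (1.9/3.48) × (19.2 − 11.49) = 15.699 kN/m³.
q_ult = q·N_q + 0.5·γ·B·N_γ·s_γ
     = 28.8 × 26.092 + 0.5 × 15.699 × 3.48 × 26.2 × 0.8
     = 751.45 + 572.57 = 1324 kPa.
q_net = 1324 − 28.8 = 1295.2 kPa.
q_all(net) = 1295.2 / 3 = 431.74 kPa.

q_all(net) ≈ 430 kPa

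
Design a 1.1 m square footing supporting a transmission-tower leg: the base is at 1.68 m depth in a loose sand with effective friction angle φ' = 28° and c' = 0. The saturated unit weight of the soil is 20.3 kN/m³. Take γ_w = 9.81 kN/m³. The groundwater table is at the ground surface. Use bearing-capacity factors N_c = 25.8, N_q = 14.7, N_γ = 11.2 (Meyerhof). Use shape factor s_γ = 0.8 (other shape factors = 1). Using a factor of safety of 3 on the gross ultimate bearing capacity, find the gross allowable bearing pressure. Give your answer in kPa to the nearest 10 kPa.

With the water table at the surface the whole profile is submerged: γ' = 20.3 − 9.81 = 10.49 kN/m³, so q = γ'·D_f = 17.623 kPa; the same γ' applies in the ½γBN_γ term.
q_ult = q·N_q + 0.5·γ·B·N_γ·s_γ
     = 17.623 × 14.7 + 0.5 × 10.49 × 1.1 × 11.2 × 0.8
     = 259.06 + 51.695 = 310.76 kPa.
q_all = 310.76 / 3 = 103.59 kPa.

q_all ≈ 100 kPa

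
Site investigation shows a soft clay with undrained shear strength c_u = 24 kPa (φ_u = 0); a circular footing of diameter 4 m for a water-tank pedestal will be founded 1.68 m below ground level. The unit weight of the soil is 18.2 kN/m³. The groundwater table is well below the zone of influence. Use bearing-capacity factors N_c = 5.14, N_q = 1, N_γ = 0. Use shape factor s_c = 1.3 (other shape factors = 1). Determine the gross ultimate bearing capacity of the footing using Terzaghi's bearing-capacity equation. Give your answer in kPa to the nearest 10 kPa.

q = γ·D_f = 18.2 × 1.68 = 30.576 kPa.
c·N_c·s_c = 24 × 5.14 × 1.3 = 160.37 kPa
q·N_q = 30.576 × 1 = 30.576 kPa
q_ult = 160.37 + 30.576 = 190.94 kPa.

q_ult ≈ 190 kPa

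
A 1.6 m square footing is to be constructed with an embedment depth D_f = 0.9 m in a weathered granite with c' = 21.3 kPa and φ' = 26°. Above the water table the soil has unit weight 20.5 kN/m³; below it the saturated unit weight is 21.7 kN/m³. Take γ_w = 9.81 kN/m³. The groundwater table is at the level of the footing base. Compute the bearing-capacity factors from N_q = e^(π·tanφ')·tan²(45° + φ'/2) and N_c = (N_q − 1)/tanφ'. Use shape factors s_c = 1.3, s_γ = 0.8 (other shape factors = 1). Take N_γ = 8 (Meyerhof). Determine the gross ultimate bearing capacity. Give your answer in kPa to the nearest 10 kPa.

tan26° = 0.4877, so N_q = e^(π×0.4877)·tan²(58°) = 4.629 × 2.561 = 11.85.
N_c = (11.85 − 1)/tan26° = 22.25.
Overburden at base level: q = 20.5 × 0.9 = 18.45 kPa.
Below the base the soil is submerged, so the ½γBN_γ term uses γ' = 21.7 − 9.81 = 11.89 kN/m³.
Cohesion term c·N_c·s_c = 21.3 × 22.254 × 1.3 = 616.22 kPa; surcharge term q·N_q = 18.45 × 11.854 = 218.71 kPa; self-weight term 0.5·γ·B·N_γ·s_γ = 0.5 × 11.89 × 1.6 × 8 × 0.8 = 60.877 kPa.
q_ult = 616.22 + 218.71 + 60.877 = 895.81 kPa.

q_ult ≈ 900 kPa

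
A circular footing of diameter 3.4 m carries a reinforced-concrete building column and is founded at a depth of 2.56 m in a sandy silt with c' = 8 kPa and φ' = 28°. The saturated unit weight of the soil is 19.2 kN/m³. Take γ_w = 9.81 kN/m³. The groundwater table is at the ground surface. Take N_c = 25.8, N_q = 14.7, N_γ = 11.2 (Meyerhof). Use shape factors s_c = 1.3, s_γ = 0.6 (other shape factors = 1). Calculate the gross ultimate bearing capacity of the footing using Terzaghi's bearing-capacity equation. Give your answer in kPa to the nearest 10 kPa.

q_ult ≈ 730 kPa

With the water table at the surface the whole profile is submerged: γ' = 19.2 − 9.81 = 9.39 kN/m³, so q = γ'·D_f = 24.038 kPa; the same γ' applies in the ½γBN_γ term.
q_ult = c·N_c·s_c + q·N_q + 0.5·γ·B·N_γ·s_γ
     = 8 × 25.8 × 1.3 + 24.038 × 14.7 + 0.5 × 9.39 × 3.4 × 11.2 × 0.6
     = 268.32 + 353.36 + 107.27 = 728.96 kPa.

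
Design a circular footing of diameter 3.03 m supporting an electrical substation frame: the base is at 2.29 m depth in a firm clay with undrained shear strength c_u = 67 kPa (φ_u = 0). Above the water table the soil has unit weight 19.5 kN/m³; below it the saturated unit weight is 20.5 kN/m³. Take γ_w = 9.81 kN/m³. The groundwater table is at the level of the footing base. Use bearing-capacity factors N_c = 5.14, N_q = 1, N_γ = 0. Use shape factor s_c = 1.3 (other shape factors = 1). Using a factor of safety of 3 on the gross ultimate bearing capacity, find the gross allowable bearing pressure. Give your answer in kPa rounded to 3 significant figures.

q = γ·D_f = 19.5 × 2.29 = 44.655 kPa.
c·N_c·s_c = 67 × 5.14 × 1.3 = 447.69 kPa
q·N_q = 44.655 × 1 = 44.655 kPa
q_ult = 447.69 + 44.655 = 492.35 kPa.
q_all = 492.35 / 3 = 164.12 kPa.

q_all ≈ 164 kPa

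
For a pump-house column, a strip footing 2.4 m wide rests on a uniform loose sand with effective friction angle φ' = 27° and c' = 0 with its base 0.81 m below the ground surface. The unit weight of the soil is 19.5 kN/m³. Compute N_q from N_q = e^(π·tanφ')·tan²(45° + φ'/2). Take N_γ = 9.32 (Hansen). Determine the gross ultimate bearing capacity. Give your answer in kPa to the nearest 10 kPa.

tan27° = 0.5095, so N_q = e^(π×0.5095)·tan²(58.5°) = 4.957 × 2.663 = 13.2.
q = γ·D_f = 19.5 × 0.81 = 15.795 kPa.
q·N_q = 15.795 × 13.199 = 208.48 kPa
0.5·γ·B·N_γ = 0.5 × 19.5 × 2.4 × 9.32 = 218.09 kPa
q_ult = 208.48 + 218.09 = 426.57 kPa.

q_ult ≈ 430 kPa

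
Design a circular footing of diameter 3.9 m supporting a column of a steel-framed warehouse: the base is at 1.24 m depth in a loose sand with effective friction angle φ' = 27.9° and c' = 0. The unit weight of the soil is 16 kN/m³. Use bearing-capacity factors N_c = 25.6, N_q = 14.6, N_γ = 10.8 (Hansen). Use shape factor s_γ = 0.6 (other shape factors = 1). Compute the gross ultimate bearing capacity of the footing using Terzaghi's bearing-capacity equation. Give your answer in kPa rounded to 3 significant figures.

q_ult ≈ 492 kPa

Effective surcharge at the founding depth q = γ·D_f = 16 × 1.24 = 19.84 kPa.
q_ult = q·N_q + 0.5·γ·B·N_γ·s_γ
     = 19.84 × 14.6 + 0.5 × 16 × 3.9 × 10.8 × 0.6
     = 289.66 + 202.18 = 491.84 kPa.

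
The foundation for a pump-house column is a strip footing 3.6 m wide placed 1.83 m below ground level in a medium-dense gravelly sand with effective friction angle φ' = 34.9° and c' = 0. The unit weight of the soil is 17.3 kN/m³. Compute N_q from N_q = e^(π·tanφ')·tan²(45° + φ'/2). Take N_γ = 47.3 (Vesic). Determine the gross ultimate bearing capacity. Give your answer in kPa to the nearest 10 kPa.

tan34.9° = 0.6976, so N_q = e^(π×0.6976)·tan²(62.45°) = 8.95 × 3.674 = 32.89.
q = γ·D_f = 17.3 × 1.83 = 31.659 kPa.
q·N_q = 31.659 × 32.885 = 1041.1 kPa
0.5·γ·B·N_γ = 0.5 × 17.3 × 3.6 × 47.3 = 1472.9 kPa
q_ult = 1041.1 + 1472.9 = 2514 kPa.

q_ult ≈ 2510 kPa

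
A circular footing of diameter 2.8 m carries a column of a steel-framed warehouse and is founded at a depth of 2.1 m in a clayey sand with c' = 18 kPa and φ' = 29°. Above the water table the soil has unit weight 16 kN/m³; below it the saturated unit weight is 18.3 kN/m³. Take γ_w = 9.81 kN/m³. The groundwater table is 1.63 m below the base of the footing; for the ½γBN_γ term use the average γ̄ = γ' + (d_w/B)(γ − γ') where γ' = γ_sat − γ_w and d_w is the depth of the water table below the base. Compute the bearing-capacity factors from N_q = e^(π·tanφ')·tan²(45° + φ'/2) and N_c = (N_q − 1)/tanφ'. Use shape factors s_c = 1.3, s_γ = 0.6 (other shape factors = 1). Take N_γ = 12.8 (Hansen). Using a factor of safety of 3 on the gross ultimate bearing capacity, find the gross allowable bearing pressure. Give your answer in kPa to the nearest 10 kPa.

q_all ≈ 450 kPa

N_q = e^(π·tan29°)·tan²(59.5°) = 16.44; N_c = (N_q − 1)/tanφ' = 27.86.
Overburden at base level: q = 16 × 2.1 = 33.6 kPa.
The water table is 1.63 m below the base (< B = 2.8 m), so the ½γBN_γ term uses γ̄ = γ' + (d_w/B)(γ − γ') = 8.49 + (1.63/2.8)(16 − 8.49) = 12.862 kN/m³.
Cohesion term c·N_c·s_c = 18 × 27.86 × 1.3 = 651.93 kPa; surcharge term q·N_q = 33.6 × 16.443 = 552.5 kPa; self-weight term 0.5·γ·B·N_γ·s_γ = 0.5 × 12.862 × 2.8 × 12.8 × 0.6 = 138.29 kPa.
q_ult = 651.93 + 552.5 + 138.29 = 1342.7 kPa.
q_all = 1342.7 / 3 = 447.57 kPa.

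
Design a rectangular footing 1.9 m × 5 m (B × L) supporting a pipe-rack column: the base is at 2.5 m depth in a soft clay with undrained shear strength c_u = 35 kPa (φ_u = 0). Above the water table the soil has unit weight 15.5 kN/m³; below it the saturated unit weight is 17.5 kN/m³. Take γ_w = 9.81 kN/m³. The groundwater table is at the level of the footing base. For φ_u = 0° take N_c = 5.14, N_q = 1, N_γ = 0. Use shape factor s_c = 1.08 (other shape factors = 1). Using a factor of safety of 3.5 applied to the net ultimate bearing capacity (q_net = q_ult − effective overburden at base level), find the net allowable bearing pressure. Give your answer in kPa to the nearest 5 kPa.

q_all(net) ≈ 55 kPa

Effective surcharge at the founding depth q = γ·D_f = 15.5 × 2.5 = 38.75 kPa.
q_ult = c·N_c·s_c + q·N_q
     = 35 × 5.14 × 1.08 + 38.75 × 1
     = 194.29 + 38.75 = 233.04 kPa.
Net ultimate: q_net = 233.04 − 38.75 = 194.29 kPa.
q_all(net) = 194.29 / 3.5 = 55.512 kPa.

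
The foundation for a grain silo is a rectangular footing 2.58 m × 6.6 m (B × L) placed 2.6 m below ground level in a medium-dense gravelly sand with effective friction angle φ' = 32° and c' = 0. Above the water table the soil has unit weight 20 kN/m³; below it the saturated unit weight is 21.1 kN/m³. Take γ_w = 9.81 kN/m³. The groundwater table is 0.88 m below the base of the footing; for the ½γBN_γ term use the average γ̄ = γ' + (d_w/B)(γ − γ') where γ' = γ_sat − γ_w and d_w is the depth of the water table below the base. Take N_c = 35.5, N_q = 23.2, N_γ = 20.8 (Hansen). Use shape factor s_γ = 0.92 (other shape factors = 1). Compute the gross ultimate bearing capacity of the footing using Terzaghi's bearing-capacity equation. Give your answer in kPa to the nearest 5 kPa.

q_ult ≈ 1560 kPa

Overburden at base level: q = 20 × 2.6 = 52 kPa.
The water table is 0.88 m below the base (< B = 2.58 m), so the ½γBN_γ term uses γ̄ = γ' + (d_w/B)(γ − γ') = 11.29 + (0.88/2.58)(20 − 11.29) = 14.261 kN/m³.
Surcharge term q·N_q = 52 × 23.2 = 1206.4 kPa; self-weight term 0.5·γ·B·N_γ·s_γ = 0.5 × 14.261 × 2.58 × 20.8 × 0.92 = 352.04 kPa.
q_ult = 1206.4 + 352.04 = 1558.4 kPa.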